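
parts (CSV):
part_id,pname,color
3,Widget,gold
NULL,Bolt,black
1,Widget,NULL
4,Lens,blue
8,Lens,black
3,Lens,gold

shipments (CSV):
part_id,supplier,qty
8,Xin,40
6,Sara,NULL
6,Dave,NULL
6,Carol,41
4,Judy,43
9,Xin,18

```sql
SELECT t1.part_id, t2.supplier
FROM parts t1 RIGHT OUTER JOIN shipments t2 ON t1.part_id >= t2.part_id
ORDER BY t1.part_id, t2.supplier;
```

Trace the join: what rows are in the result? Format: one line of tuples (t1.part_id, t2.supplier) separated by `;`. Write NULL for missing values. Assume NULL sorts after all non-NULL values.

(4, Judy); (8, Carol); (8, Dave); (8, Judy); (8, Sara); (8, Xin); (NULL, Xin)

RIGHT JOIN keeps every row from `shipments`; unmatched rows get NULL for `parts`'s columns.
Matching on t1.part_id >= t2.part_id. A NULL in a compared column never satisfies the condition.
Matched pairs: 6; unmatched t2 rows kept: 1.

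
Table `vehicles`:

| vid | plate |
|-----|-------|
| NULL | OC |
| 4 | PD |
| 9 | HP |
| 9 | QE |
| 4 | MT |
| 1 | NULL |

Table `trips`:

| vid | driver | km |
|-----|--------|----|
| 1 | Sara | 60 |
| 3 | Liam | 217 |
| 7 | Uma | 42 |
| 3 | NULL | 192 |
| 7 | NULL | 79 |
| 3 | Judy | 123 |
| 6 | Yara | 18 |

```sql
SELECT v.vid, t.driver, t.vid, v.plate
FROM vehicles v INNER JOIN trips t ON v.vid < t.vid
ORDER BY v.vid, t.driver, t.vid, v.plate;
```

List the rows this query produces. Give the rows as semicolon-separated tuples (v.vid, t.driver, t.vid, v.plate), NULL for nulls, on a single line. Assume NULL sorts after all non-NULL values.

(1, Judy, 3, NULL); (1, Liam, 3, NULL); (1, Uma, 7, NULL); (1, Yara, 6, NULL); (1, NULL, 3, NULL); (1, NULL, 7, NULL); (4, Uma, 7, MT); (4, Uma, 7, PD); (4, Yara, 6, MT); (4, Yara, 6, PD); (4, NULL, 7, MT); (4, NULL, 7, PD)

INNER JOIN keeps only pairs where the ON condition holds.
Matching on v.vid < t.vid. A NULL in a compared column never satisfies the condition.
Matched pairs: 12.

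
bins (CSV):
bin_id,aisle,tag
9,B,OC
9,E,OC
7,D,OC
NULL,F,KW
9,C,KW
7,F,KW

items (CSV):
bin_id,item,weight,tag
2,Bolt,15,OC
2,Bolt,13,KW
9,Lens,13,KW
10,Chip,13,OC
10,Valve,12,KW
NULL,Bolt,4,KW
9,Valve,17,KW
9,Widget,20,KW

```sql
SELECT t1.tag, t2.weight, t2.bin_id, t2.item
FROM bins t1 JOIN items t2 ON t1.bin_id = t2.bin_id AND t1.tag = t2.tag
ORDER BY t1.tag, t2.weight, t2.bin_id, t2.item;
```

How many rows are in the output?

INNER JOIN keeps only pairs where the ON condition holds.
Matching on t1.bin_id = t2.bin_id AND t1.tag = t2.tag. A NULL in a compared column never satisfies the condition.
- t1 (bin_id=9, tag=OC) has no partner → excluded.
- t1 (bin_id=9, tag=OC) has no partner → excluded.
- t1 (bin_id=7, tag=OC) has no partner → excluded.
- t1 (bin_id=NULL, tag=KW) has no partner → excluded.
- t1 (bin_id=9, tag=KW) pairs with 3 row(s) of t2.
- t1 (bin_id=7, tag=KW) has no partner → excluded.
Total: 3 rows.

3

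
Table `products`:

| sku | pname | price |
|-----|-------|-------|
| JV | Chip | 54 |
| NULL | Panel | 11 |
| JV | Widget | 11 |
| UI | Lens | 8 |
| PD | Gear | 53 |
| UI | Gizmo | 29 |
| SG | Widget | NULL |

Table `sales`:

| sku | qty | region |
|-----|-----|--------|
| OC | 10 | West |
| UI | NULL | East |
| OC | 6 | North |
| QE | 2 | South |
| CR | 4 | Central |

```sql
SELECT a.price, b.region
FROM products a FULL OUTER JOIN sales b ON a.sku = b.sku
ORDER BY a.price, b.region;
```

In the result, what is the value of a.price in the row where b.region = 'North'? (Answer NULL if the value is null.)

FULL OUTER JOIN keeps every row from both sides; unmatched rows get NULL for the other side's columns.
Matching on a.sku = b.sku. A NULL in a compared column never satisfies the condition.
Matched pairs: 2; unmatched a rows kept: 5; unmatched b rows kept: 4.

NULL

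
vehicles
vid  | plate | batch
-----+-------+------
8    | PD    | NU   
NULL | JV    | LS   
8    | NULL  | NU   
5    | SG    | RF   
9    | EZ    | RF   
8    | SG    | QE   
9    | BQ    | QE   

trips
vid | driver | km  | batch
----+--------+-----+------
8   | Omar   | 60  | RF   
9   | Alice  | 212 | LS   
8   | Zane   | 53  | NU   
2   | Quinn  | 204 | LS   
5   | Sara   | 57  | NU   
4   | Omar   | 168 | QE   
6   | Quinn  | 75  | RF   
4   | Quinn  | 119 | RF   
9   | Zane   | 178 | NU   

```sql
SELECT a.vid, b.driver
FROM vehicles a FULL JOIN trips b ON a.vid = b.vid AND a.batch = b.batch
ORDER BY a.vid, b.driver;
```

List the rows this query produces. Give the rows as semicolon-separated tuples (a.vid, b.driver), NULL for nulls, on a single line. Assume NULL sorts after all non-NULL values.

(5, NULL); (8, Zane); (8, Zane); (8, NULL); (9, NULL); (9, NULL); (NULL, Alice); (NULL, Omar); (NULL, Omar); (NULL, Quinn); (NULL, Quinn); (NULL, Quinn); (NULL, Sara); (NULL, Zane); (NULL, NULL)

FULL OUTER JOIN keeps every row from both sides; unmatched rows get NULL for the other side's columns.
Matching on a.vid = b.vid AND a.batch = b.batch. A NULL in a compared column never satisfies the condition.
Matched pairs: 2; unmatched a rows kept: 5; unmatched b rows kept: 8.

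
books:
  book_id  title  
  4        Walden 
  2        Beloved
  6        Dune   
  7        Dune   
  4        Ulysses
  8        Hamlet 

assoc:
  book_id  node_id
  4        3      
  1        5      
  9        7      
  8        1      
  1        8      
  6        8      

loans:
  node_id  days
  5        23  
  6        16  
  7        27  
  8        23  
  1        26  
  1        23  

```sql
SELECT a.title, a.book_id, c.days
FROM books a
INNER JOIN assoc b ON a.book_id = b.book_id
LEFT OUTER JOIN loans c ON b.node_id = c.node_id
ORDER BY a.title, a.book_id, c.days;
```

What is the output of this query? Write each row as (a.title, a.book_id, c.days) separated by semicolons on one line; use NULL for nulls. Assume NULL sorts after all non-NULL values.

Joins associate left-to-right: books INNER JOIN assoc on book_id gives 4 intermediate row(s).
Then LEFT JOIN `loans c` on node_id: each of those 4 rows is kept; rows whose b.node_id has no match in c get NULL for c's columns.

(Dune, 6, 23); (Hamlet, 8, 23); (Hamlet, 8, 26); (Ulysses, 4, NULL); (Walden, 4, NULL)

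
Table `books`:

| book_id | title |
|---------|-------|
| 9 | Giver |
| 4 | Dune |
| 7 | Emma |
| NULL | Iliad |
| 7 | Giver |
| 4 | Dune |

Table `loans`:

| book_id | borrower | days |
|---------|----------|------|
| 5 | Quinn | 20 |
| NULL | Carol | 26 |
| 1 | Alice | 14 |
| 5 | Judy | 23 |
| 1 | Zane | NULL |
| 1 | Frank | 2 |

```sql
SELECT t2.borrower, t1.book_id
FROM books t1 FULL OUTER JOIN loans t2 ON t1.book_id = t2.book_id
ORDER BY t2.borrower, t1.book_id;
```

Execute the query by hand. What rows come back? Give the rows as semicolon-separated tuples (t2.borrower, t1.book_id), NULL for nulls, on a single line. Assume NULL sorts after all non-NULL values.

(Alice, NULL); (Carol, NULL); (Frank, NULL); (Judy, NULL); (Quinn, NULL); (Zane, NULL); (NULL, 4); (NULL, 4); (NULL, 7); (NULL, 7); (NULL, 9); (NULL, NULL)

FULL OUTER JOIN keeps every row from both sides; unmatched rows get NULL for the other side's columns.
Matching on t1.book_id = t2.book_id. A NULL in a compared column never satisfies the condition.
Matched pairs: 0; unmatched t1 rows kept: 6; unmatched t2 rows kept: 6.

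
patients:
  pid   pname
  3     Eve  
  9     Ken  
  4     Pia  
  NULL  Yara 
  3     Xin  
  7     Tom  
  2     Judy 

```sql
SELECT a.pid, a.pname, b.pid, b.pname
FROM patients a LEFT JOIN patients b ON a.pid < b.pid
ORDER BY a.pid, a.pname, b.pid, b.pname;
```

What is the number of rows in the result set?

16

LEFT JOIN keeps every row from `patients a`; unmatched rows get NULL for `patients b`'s columns.
Matching on a.pid < b.pid. A NULL in a compared column never satisfies the condition.
Matched pairs: 14; unmatched a rows kept: 2.
Total: 14 matched + 2 padded = 16 rows.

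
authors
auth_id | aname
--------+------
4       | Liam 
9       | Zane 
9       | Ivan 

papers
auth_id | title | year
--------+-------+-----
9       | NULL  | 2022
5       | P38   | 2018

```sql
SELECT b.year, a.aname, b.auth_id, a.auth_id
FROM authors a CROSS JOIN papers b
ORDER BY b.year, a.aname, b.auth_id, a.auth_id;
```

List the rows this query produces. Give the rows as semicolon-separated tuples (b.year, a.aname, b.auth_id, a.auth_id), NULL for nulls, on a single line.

CROSS JOIN pairs every row of `authors` with every row of `papers`: 3 × 2 = 6 rows.

(2018, Ivan, 5, 9); (2018, Liam, 5, 4); (2018, Zane, 5, 9); (2022, Ivan, 9, 9); (2022, Liam, 9, 4); (2022, Zane, 9, 9)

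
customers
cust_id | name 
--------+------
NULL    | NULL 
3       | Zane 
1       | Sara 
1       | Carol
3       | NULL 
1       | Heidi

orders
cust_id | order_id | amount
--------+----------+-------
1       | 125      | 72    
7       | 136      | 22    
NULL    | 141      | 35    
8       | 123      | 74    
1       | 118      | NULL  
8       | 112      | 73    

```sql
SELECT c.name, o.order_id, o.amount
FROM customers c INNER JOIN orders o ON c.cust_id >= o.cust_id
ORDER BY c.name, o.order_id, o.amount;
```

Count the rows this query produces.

10

INNER JOIN keeps only pairs where the ON condition holds.
Matching on c.cust_id >= o.cust_id. A NULL in a compared column never satisfies the condition.
- cust_id=NULL: no matching o row, dropped.
- cust_id=3: 2 matching o row(s), so 2 row(s) emitted.
- cust_id=1: 2 matching o row(s), so 2 row(s) emitted.
- cust_id=1: 2 matching o row(s), so 2 row(s) emitted.
- cust_id=3: 2 matching o row(s), so 2 row(s) emitted.
- cust_id=1: 2 matching o row(s), so 2 row(s) emitted.
Total: 10 rows.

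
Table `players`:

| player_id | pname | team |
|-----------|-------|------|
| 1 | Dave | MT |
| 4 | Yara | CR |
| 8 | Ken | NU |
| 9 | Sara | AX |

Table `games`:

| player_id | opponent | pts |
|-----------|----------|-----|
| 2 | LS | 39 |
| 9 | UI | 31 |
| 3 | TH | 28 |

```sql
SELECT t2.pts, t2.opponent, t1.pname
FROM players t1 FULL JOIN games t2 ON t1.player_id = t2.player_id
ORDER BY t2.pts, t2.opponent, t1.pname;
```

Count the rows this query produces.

6

FULL OUTER JOIN keeps every row from both sides; unmatched rows get NULL for the other side's columns.
Matching on t1.player_id = t2.player_id.
- t1[0] player_id=1 → no match; kept with NULLs on the t2 side.
- t1[1] player_id=4 → no match; kept with NULLs on the t2 side.
- t1[2] player_id=8 → no match; kept with NULLs on the t2 side.
- t1[3] player_id=9 → 1 match(es) in t2 → 1 row(s).
- 2 row(s) from t2 found no t1 partner → padded with NULL.
Total: 1 matched + 5 padded = 6 rows.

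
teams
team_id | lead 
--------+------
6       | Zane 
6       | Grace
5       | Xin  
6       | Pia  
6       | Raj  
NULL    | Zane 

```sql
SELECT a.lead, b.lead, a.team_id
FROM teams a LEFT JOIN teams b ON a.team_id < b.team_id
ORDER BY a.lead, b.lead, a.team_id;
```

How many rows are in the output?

LEFT JOIN keeps every row from `teams a`; unmatched rows get NULL for `teams b`'s columns.
Matching on a.team_id < b.team_id. A NULL in a compared column never satisfies the condition.
- a row (team_id=6): no match → kept, b columns NULL.
- a row (team_id=6): no match → kept, b columns NULL.
- a row (team_id=5): matches 4 b row(s) → 4 output row(s).
- a row (team_id=6): no match → kept, b columns NULL.
- a row (team_id=6): no match → kept, b columns NULL.
- a row (team_id=NULL): no match → kept, b columns NULL.
Total: 4 matched + 5 padded = 9 rows.

9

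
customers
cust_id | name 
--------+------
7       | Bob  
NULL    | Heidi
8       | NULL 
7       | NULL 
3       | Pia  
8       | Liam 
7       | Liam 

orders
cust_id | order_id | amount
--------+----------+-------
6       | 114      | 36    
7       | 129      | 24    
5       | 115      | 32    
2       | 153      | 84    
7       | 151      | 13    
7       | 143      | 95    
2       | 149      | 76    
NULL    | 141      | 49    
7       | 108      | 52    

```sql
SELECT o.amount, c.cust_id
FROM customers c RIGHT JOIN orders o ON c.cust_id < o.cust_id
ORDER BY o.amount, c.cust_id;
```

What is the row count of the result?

9

RIGHT JOIN keeps every row from `orders`; unmatched rows get NULL for `customers`'s columns.
Matching on c.cust_id < o.cust_id. A NULL in a compared column never satisfies the condition.
- c[0] cust_id=7 → no match.
- c[1] cust_id=NULL → no match.
- c[2] cust_id=8 → no match.
- c[3] cust_id=7 → no match.
- c[4] cust_id=3 → 6 match(es) in o → 6 row(s).
- c[5] cust_id=8 → no match.
- c[6] cust_id=7 → no match.
- 3 o row(s) had no c match → kept, c columns NULL.
Total: 6 matched + 3 padded = 9 rows.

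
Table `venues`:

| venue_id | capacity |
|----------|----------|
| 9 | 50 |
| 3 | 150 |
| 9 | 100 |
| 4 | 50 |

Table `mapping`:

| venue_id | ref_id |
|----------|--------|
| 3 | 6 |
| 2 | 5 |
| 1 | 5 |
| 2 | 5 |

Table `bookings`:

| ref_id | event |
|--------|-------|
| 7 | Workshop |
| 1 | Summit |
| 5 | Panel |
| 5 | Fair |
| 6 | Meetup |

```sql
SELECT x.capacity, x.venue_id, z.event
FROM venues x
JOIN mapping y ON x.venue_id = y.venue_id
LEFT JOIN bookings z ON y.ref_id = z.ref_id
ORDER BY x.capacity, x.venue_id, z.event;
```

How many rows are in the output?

1

Evaluate left to right. First `venues x INNER JOIN mapping y` on venue_id: 1 row(s).
Then LEFT JOIN `bookings z` on ref_id: each of those 1 rows is kept; rows whose y.ref_id has no match in z get NULL for z's columns.
Result: 1 row(s).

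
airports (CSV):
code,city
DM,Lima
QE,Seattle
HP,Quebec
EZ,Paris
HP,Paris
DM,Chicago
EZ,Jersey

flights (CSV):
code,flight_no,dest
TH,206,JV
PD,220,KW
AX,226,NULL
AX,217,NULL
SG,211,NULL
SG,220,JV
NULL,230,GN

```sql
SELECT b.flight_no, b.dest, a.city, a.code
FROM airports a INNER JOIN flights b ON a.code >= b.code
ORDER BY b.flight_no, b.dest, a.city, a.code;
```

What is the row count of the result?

15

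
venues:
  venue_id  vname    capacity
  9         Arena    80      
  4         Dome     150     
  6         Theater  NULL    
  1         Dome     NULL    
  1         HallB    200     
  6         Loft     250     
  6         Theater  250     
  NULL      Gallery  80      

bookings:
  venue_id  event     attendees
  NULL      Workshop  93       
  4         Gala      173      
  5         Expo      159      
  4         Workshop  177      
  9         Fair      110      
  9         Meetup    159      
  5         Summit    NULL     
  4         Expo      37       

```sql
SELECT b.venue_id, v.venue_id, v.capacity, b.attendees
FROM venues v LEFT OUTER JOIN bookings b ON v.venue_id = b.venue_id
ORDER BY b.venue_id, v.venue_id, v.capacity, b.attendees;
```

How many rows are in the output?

11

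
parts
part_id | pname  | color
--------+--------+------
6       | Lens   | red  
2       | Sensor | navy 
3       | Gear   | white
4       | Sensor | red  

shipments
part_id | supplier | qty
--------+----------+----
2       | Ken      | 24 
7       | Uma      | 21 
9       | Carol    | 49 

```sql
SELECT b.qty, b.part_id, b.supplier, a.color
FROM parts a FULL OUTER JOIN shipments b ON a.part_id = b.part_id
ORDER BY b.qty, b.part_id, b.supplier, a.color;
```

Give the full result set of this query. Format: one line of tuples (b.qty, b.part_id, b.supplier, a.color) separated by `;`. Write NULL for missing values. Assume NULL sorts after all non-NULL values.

FULL OUTER JOIN keeps every row from both sides; unmatched rows get NULL for the other side's columns.
Matching on a.part_id = b.part_id.
Matched pairs: 1; unmatched a rows kept: 3; unmatched b rows kept: 2.

(21, 7, Uma, NULL); (24, 2, Ken, navy); (49, 9, Carol, NULL); (NULL, NULL, NULL, red); (NULL, NULL, NULL, red); (NULL, NULL, NULL, white)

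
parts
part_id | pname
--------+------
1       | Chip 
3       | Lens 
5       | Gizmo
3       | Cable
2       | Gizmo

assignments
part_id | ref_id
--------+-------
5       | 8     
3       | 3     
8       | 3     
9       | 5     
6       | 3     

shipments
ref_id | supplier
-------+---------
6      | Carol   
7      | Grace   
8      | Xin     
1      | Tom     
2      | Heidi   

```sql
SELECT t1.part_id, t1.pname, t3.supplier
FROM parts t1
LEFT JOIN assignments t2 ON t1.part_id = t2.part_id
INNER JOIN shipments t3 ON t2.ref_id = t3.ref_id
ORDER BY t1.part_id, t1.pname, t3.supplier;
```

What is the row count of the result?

1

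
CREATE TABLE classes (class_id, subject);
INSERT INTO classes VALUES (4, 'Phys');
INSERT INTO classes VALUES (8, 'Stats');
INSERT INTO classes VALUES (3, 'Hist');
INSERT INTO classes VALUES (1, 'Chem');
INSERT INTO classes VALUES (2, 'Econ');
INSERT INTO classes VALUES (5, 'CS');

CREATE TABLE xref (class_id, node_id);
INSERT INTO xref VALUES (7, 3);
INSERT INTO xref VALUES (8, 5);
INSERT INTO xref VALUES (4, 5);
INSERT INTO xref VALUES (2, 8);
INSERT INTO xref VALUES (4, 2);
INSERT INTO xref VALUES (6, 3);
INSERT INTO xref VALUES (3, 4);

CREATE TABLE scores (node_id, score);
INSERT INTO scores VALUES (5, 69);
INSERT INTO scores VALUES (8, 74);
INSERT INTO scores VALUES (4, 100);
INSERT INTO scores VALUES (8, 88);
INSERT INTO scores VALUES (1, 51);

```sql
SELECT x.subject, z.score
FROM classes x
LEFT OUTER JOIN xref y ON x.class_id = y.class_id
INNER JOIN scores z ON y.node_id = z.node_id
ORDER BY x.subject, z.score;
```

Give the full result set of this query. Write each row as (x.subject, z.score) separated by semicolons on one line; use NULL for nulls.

Step 1 — x LEFT JOIN y on class_id → 7 row(s).
Then INNER JOIN `scores z` on node_id: keep only rows whose y.node_id appears in z.

(Econ, 74); (Econ, 88); (Hist, 100); (Phys, 69); (Stats, 69)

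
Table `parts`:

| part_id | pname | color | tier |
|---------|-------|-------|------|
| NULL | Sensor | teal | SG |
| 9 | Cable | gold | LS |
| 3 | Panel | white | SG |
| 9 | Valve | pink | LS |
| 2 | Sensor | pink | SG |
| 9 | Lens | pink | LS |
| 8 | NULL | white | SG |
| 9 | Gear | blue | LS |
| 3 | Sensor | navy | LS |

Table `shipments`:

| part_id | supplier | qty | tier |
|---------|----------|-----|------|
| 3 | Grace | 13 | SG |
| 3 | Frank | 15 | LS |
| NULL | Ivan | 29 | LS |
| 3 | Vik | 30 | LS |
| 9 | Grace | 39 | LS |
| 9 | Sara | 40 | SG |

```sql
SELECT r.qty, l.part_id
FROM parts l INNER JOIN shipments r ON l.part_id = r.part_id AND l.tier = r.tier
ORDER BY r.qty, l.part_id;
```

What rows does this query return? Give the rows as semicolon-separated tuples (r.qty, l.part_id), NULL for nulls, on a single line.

INNER JOIN keeps only pairs where the ON condition holds.
Matching on l.part_id = r.part_id AND l.tier = r.tier. A NULL in a compared column never satisfies the condition.
- part_id=NULL, tier=SG: no matching r row, dropped.
- part_id=9, tier=LS: 1 matching r row(s), so 1 row(s) emitted.
- part_id=3, tier=SG: 1 matching r row(s), so 1 row(s) emitted.
- part_id=9, tier=LS: 1 matching r row(s), so 1 row(s) emitted.
- part_id=2, tier=SG: no matching r row, dropped.
- part_id=9, tier=LS: 1 matching r row(s), so 1 row(s) emitted.
- part_id=8, tier=SG: no matching r row, dropped.
- part_id=9, tier=LS: 1 matching r row(s), so 1 row(s) emitted.
- part_id=3, tier=LS: 2 matching r row(s), so 2 row(s) emitted.
After projecting and ordering:
r.qty | l.part_id
13 | 3
15 | 3
30 | 3
39 | 9
39 | 9
39 | 9
39 | 9

(13, 3); (15, 3); (30, 3); (39, 9); (39, 9); (39, 9); (39, 9)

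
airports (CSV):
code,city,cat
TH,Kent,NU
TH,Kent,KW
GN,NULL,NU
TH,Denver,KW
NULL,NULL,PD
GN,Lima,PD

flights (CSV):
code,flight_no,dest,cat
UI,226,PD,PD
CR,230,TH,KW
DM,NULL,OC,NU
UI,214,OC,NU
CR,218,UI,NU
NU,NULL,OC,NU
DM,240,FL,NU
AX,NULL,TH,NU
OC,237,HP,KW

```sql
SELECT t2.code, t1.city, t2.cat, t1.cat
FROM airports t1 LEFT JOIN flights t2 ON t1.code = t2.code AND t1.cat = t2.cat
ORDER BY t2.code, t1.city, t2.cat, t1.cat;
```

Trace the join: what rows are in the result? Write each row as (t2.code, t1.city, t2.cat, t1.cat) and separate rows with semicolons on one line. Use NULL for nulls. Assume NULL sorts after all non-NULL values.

(NULL, Denver, NULL, KW); (NULL, Kent, NULL, KW); (NULL, Kent, NULL, NU); (NULL, Lima, NULL, PD); (NULL, NULL, NULL, NU); (NULL, NULL, NULL, PD)

LEFT JOIN keeps every row from `airports`; unmatched rows get NULL for `flights`'s columns.
Matching on t1.code = t2.code AND t1.cat = t2.cat. A NULL in a compared column never satisfies the condition.
- code=TH, cat=NU: no t2 row matches, row kept with t2 columns NULL.
- code=TH, cat=KW: no t2 row matches, row kept with t2 columns NULL.
- code=GN, cat=NU: no t2 row matches, row kept with t2 columns NULL.
- code=TH, cat=KW: no t2 row matches, row kept with t2 columns NULL.
- code=NULL, cat=PD: no t2 row matches, row kept with t2 columns NULL.
- code=GN, cat=PD: no t2 row matches, row kept with t2 columns NULL.
After projecting and ordering:
t2.code | t1.city | t2.cat | t1.cat
NULL | Denver | NULL | KW
NULL | Kent | NULL | KW
NULL | Kent | NULL | NU
NULL | Lima | NULL | PD
NULL | NULL | NULL | NU
NULL | NULL | NULL | PD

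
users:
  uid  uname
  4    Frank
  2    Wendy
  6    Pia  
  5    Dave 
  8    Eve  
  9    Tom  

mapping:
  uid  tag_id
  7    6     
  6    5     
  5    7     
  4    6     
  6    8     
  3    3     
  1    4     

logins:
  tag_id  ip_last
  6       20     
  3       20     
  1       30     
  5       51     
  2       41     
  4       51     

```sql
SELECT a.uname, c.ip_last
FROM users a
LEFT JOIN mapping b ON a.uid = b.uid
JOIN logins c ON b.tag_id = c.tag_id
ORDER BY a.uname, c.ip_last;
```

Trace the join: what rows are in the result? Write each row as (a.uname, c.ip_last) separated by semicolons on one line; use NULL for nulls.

(Frank, 20); (Pia, 51)

Evaluate left to right. First `users a LEFT JOIN mapping b` on uid: 7 row(s).
Then INNER JOIN `logins c` on tag_id: keep only rows whose b.tag_id appears in c.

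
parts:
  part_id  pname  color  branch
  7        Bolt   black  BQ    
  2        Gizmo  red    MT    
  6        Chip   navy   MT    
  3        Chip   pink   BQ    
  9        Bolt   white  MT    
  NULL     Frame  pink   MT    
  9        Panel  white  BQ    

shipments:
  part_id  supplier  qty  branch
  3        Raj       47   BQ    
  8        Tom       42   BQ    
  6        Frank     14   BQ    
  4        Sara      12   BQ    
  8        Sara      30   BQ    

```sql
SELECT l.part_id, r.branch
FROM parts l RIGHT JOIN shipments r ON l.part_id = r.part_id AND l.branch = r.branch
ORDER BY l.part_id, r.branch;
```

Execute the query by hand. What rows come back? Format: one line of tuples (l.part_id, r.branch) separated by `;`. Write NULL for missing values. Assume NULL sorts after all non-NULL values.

(3, BQ); (NULL, BQ); (NULL, BQ); (NULL, BQ); (NULL, BQ)

RIGHT JOIN keeps every row from `shipments`; unmatched rows get NULL for `parts`'s columns.
Matching on l.part_id = r.part_id AND l.branch = r.branch. A NULL in a compared column never satisfies the condition.
- part_id=7, branch=BQ: no matching r row.
- part_id=2, branch=MT: no matching r row.
- part_id=6, branch=MT: no matching r row.
- part_id=3, branch=BQ: 1 matching r row(s), so 1 row(s) emitted.
- part_id=9, branch=MT: no matching r row.
- part_id=NULL, branch=MT: no matching r row.
- part_id=9, branch=BQ: no matching r row.
- 4 r row(s) had no l match → kept, l columns NULL.
After projecting and ordering:
l.part_id | r.branch
3 | BQ
NULL | BQ
NULL | BQ
NULL | BQ
NULL | BQ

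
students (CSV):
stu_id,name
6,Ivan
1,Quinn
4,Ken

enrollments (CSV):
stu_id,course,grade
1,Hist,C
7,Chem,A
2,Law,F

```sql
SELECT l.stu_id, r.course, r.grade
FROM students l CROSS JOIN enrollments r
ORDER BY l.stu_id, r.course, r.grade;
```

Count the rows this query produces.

CROSS JOIN pairs every row of `students` with every row of `enrollments`: 3 × 3 = 9 rows.

9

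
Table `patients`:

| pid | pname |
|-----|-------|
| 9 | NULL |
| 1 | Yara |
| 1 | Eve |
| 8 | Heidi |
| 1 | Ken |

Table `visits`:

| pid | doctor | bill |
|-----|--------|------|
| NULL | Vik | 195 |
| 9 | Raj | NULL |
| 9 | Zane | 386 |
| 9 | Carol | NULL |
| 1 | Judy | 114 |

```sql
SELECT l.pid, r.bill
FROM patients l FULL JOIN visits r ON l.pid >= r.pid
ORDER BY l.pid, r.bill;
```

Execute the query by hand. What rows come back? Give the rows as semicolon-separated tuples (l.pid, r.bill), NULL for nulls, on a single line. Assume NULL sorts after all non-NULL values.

(1, 114); (1, 114); (1, 114); (8, 114); (9, 114); (9, 386); (9, NULL); (9, NULL); (NULL, 195)

FULL OUTER JOIN keeps every row from both sides; unmatched rows get NULL for the other side's columns.
Matching on l.pid >= r.pid. A NULL in a compared column never satisfies the condition.
- l[0] pid=9 → 4 match(es) in r → 4 row(s).
- l[1] pid=1 → 1 match(es) in r → 1 row(s).
- l[2] pid=1 → 1 match(es) in r → 1 row(s).
- l[3] pid=8 → 1 match(es) in r → 1 row(s).
- l[4] pid=1 → 1 match(es) in r → 1 row(s).
- plus 1 unmatched r row(s), each kept with NULL l columns.
After projecting and ordering:
l.pid | r.bill
1 | 114
1 | 114
1 | 114
8 | 114
9 | 114
9 | 386
9 | NULL
9 | NULL
NULL | 195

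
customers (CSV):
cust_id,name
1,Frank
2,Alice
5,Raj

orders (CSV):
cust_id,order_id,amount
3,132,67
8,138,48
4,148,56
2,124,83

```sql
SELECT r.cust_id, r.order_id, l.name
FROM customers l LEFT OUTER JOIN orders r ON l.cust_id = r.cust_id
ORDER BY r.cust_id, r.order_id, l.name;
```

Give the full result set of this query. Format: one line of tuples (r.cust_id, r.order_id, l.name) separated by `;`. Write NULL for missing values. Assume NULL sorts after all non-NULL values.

(2, 124, Alice); (NULL, NULL, Frank); (NULL, NULL, Raj)

LEFT JOIN keeps every row from `customers`; unmatched rows get NULL for `orders`'s columns.
Matching on l.cust_id = r.cust_id.
- cust_id=1: no r row matches, row kept with r columns NULL.
- cust_id=2: 1 matching r row(s), so 1 row(s) emitted.
- cust_id=5: no r row matches, row kept with r columns NULL.
After projecting and ordering:
r.cust_id | r.order_id | l.name
2 | 124 | Alice
NULL | NULL | Frank
NULL | NULL | Raj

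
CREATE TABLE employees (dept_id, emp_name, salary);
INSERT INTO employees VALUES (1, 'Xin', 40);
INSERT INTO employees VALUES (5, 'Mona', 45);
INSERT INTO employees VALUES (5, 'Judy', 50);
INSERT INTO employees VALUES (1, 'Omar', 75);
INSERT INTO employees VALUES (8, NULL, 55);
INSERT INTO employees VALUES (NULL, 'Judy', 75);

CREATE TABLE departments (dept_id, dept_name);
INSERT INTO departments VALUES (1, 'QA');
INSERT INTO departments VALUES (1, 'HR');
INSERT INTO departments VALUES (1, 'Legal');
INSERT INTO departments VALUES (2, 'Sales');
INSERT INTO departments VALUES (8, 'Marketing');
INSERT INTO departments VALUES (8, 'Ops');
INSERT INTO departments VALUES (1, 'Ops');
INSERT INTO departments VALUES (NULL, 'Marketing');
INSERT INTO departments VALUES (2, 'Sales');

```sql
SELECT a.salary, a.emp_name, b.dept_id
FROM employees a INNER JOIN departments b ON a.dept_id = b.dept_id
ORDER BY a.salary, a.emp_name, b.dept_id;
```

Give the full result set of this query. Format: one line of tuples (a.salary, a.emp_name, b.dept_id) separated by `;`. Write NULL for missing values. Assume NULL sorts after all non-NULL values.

INNER JOIN keeps only pairs where the ON condition holds.
Matching on a.dept_id = b.dept_id. A NULL in a compared column never satisfies the condition.
- a row (dept_id=1): matches 4 b row(s) → 4 output row(s).
- a row (dept_id=5): no match → dropped.
- a row (dept_id=5): no match → dropped.
- a row (dept_id=1): matches 4 b row(s) → 4 output row(s).
- a row (dept_id=8): matches 2 b row(s) → 2 output row(s).
- a row (dept_id=NULL): no match → dropped.
After projecting and ordering:
a.salary | a.emp_name | b.dept_id
40 | Xin | 1
40 | Xin | 1
40 | Xin | 1
40 | Xin | 1
55 | NULL | 8
55 | NULL | 8
75 | Omar | 1
75 | Omar | 1
75 | Omar | 1
75 | Omar | 1

(40, Xin, 1); (40, Xin, 1); (40, Xin, 1); (40, Xin, 1); (55, NULL, 8); (55, NULL, 8); (75, Omar, 1); (75, Omar, 1); (75, Omar, 1); (75, Omar, 1)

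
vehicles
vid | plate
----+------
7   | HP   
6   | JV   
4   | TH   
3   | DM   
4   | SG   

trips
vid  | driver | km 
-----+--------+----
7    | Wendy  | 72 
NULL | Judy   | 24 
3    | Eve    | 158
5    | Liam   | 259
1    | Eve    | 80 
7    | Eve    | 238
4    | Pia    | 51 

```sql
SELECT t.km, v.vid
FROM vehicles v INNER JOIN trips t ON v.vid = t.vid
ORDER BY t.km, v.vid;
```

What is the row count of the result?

INNER JOIN keeps only pairs where the ON condition holds.
Matching on v.vid = t.vid. A NULL in a compared column never satisfies the condition.
Matched pairs: 5.
Total: 5 rows.

5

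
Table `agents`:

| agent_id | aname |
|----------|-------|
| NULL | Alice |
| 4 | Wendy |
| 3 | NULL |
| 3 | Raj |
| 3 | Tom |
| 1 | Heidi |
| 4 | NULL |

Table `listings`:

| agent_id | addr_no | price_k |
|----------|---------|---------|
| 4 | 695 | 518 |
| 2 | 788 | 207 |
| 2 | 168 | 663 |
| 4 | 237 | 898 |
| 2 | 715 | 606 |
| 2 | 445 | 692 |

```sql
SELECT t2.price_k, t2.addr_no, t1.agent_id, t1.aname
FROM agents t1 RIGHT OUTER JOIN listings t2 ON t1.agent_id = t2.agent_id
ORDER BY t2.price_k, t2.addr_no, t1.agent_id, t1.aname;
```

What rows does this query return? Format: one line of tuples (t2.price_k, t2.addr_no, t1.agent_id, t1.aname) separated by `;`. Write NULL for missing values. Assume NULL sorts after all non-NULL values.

(207, 788, NULL, NULL); (518, 695, 4, Wendy); (518, 695, 4, NULL); (606, 715, NULL, NULL); (663, 168, NULL, NULL); (692, 445, NULL, NULL); (898, 237, 4, Wendy); (898, 237, 4, NULL)

RIGHT JOIN keeps every row from `listings`; unmatched rows get NULL for `agents`'s columns.
Matching on t1.agent_id = t2.agent_id. A NULL in a compared column never satisfies the condition.
- agent_id=NULL: no matching t2 row.
- agent_id=4: 2 matching t2 row(s), so 2 row(s) emitted.
- agent_id=3: no matching t2 row.
- agent_id=3: no matching t2 row.
- agent_id=3: no matching t2 row.
- agent_id=1: no matching t2 row.
- agent_id=4: 2 matching t2 row(s), so 2 row(s) emitted.
- 4 t2 row(s) had no t1 match → kept, t1 columns NULL.
After projecting and ordering:
t2.price_k | t2.addr_no | t1.agent_id | t1.aname
207 | 788 | NULL | NULL
518 | 695 | 4 | Wendy
518 | 695 | 4 | NULL
606 | 715 | NULL | NULL
663 | 168 | NULL | NULL
692 | 445 | NULL | NULL
898 | 237 | 4 | Wendy
898 | 237 | 4 | NULL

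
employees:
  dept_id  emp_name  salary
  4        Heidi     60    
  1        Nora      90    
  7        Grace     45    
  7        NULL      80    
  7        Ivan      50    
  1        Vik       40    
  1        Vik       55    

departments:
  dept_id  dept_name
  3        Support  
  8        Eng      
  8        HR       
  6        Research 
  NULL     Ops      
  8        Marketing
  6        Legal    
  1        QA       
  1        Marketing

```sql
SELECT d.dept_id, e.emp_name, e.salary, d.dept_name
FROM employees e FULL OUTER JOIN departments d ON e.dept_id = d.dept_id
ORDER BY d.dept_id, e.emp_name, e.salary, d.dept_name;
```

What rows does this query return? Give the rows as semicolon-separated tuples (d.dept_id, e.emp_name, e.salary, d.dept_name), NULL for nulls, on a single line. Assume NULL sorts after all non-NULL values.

FULL OUTER JOIN keeps every row from both sides; unmatched rows get NULL for the other side's columns.
Matching on e.dept_id = d.dept_id. A NULL in a compared column never satisfies the condition.
Matched pairs: 6; unmatched e rows kept: 4; unmatched d rows kept: 7.

(1, Nora, 90, Marketing); (1, Nora, 90, QA); (1, Vik, 40, Marketing); (1, Vik, 40, QA); (1, Vik, 55, Marketing); (1, Vik, 55, QA); (3, NULL, NULL, Support); (6, NULL, NULL, Legal); (6, NULL, NULL, Research); (8, NULL, NULL, Eng); (8, NULL, NULL, HR); (8, NULL, NULL, Marketing); (NULL, Grace, 45, NULL); (NULL, Heidi, 60, NULL); (NULL, Ivan, 50, NULL); (NULL, NULL, 80, NULL); (NULL, NULL, NULL, Ops)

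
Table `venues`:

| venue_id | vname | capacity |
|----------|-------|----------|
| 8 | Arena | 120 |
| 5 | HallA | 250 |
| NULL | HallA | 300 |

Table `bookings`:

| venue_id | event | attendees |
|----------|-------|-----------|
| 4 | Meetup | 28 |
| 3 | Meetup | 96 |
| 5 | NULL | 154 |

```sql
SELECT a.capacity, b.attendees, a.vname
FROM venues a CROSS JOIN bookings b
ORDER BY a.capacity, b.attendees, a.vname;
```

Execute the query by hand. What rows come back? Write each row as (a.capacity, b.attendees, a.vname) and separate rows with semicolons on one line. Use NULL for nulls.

(120, 28, Arena); (120, 96, Arena); (120, 154, Arena); (250, 28, HallA); (250, 96, HallA); (250, 154, HallA); (300, 28, HallA); (300, 96, HallA); (300, 154, HallA)

CROSS JOIN pairs every row of `venues` with every row of `bookings`: 3 × 3 = 9 rows.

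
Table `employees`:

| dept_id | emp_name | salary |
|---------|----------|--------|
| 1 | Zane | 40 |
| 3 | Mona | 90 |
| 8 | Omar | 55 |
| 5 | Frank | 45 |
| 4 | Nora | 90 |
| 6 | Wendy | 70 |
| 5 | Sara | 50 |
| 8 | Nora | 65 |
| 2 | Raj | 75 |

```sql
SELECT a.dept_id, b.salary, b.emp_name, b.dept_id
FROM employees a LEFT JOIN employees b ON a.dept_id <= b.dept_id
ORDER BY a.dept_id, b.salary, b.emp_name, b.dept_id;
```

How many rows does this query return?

LEFT JOIN keeps every row from `employees a`; unmatched rows get NULL for `employees b`'s columns.
Matching on a.dept_id <= b.dept_id.
Matched pairs: 47; unmatched a rows kept: 0.
Total: 47 rows.

47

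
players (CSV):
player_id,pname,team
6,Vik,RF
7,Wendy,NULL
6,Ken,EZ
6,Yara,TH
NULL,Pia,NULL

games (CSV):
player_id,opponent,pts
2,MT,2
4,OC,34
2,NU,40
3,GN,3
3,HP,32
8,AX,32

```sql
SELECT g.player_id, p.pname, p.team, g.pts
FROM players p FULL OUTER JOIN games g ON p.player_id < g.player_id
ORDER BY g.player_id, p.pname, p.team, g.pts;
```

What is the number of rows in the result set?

FULL OUTER JOIN keeps every row from both sides; unmatched rows get NULL for the other side's columns.
Matching on p.player_id < g.player_id. A NULL in a compared column never satisfies the condition.
- player_id=6: 1 matching g row(s), so 1 row(s) emitted.
- player_id=7: 1 matching g row(s), so 1 row(s) emitted.
- player_id=6: 1 matching g row(s), so 1 row(s) emitted.
- player_id=6: 1 matching g row(s), so 1 row(s) emitted.
- player_id=NULL: no g row matches, row kept with g columns NULL.
- plus 5 unmatched g row(s), each kept with NULL p columns.
Total: 4 matched + 6 padded = 10 rows.

10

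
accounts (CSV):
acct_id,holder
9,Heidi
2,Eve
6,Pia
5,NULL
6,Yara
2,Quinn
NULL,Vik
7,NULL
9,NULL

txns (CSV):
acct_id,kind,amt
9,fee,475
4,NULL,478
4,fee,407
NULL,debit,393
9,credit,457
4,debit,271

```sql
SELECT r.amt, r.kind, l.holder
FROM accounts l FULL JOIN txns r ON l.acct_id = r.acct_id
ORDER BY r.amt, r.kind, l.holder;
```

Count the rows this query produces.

FULL OUTER JOIN keeps every row from both sides; unmatched rows get NULL for the other side's columns.
Matching on l.acct_id = r.acct_id. A NULL in a compared column never satisfies the condition.
- l[0] acct_id=9 → 2 match(es) in r → 2 row(s).
- l[1] acct_id=2 → no match; kept with NULLs on the r side.
- l[2] acct_id=6 → no match; kept with NULLs on the r side.
- l[3] acct_id=5 → no match; kept with NULLs on the r side.
- l[4] acct_id=6 → no match; kept with NULLs on the r side.
- l[5] acct_id=2 → no match; kept with NULLs on the r side.
- l[6] acct_id=NULL → no match; kept with NULLs on the r side.
- l[7] acct_id=7 → no match; kept with NULLs on the r side.
- l[8] acct_id=9 → 2 match(es) in r → 2 row(s).
- 4 r row(s) had no l match → kept, l columns NULL.
Total: 4 matched + 11 padded = 15 rows.

15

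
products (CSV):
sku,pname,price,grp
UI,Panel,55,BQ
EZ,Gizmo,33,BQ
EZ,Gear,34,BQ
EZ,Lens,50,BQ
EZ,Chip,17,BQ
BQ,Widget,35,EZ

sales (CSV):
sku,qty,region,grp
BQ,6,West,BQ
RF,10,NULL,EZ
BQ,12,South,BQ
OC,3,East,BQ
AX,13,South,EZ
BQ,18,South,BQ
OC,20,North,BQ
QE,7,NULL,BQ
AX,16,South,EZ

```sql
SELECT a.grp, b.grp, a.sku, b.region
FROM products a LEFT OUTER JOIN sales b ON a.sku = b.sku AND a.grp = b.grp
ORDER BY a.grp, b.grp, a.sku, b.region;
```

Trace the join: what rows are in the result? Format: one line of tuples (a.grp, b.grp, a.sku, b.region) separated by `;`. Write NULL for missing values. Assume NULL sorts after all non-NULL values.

LEFT JOIN keeps every row from `products`; unmatched rows get NULL for `sales`'s columns.
Matching on a.sku = b.sku AND a.grp = b.grp.
- a (sku=UI, grp=BQ) has no partner → padded with NULL.
- a (sku=EZ, grp=BQ) has no partner → padded with NULL.
- a (sku=EZ, grp=BQ) has no partner → padded with NULL.
- a (sku=EZ, grp=BQ) has no partner → padded with NULL.
- a (sku=EZ, grp=BQ) has no partner → padded with NULL.
- a (sku=BQ, grp=EZ) has no partner → padded with NULL.
After projecting and ordering:
a.grp | b.grp | a.sku | b.region
BQ | NULL | EZ | NULL
BQ | NULL | EZ | NULL
BQ | NULL | EZ | NULL
BQ | NULL | EZ | NULL
BQ | NULL | UI | NULL
EZ | NULL | BQ | NULL

(BQ, NULL, EZ, NULL); (BQ, NULL, EZ, NULL); (BQ, NULL, EZ, NULL); (BQ, NULL, EZ, NULL); (BQ, NULL, UI, NULL); (EZ, NULL, BQ, NULL)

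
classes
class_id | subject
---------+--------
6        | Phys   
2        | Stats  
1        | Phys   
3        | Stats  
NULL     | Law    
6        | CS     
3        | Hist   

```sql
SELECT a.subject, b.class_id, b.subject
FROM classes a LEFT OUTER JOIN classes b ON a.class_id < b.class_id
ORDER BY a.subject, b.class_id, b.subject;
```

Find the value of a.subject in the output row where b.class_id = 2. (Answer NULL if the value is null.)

LEFT JOIN keeps every row from `classes a`; unmatched rows get NULL for `classes b`'s columns.
Matching on a.class_id < b.class_id. A NULL in a compared column never satisfies the condition.
Matched pairs: 13; unmatched a rows kept: 3.

Phys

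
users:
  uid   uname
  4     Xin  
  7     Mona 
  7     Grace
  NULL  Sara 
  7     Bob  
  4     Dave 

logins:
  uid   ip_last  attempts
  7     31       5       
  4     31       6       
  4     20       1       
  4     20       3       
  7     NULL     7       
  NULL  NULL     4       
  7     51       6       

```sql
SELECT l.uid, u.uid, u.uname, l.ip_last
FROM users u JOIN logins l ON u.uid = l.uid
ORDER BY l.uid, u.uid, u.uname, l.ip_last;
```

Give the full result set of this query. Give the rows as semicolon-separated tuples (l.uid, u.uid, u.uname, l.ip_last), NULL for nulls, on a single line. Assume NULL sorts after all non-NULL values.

(4, 4, Dave, 20); (4, 4, Dave, 20); (4, 4, Dave, 31); (4, 4, Xin, 20); (4, 4, Xin, 20); (4, 4, Xin, 31); (7, 7, Bob, 31); (7, 7, Bob, 51); (7, 7, Bob, NULL); (7, 7, Grace, 31); (7, 7, Grace, 51); (7, 7, Grace, NULL); (7, 7, Mona, 31); (7, 7, Mona, 51); (7, 7, Mona, NULL)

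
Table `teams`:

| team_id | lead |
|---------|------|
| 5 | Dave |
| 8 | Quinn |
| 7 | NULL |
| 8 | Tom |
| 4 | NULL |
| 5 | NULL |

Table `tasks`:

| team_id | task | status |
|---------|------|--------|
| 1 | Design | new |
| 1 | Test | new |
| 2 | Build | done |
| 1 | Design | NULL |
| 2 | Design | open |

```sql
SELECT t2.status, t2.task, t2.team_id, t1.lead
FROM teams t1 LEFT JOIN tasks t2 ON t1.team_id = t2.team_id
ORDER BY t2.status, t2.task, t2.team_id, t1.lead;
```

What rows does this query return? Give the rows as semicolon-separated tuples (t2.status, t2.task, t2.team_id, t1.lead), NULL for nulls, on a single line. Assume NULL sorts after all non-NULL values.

LEFT JOIN keeps every row from `teams`; unmatched rows get NULL for `tasks`'s columns.
Matching on t1.team_id = t2.team_id.
Matched pairs: 0; unmatched t1 rows kept: 6.

(NULL, NULL, NULL, Dave); (NULL, NULL, NULL, Quinn); (NULL, NULL, NULL, Tom); (NULL, NULL, NULL, NULL); (NULL, NULL, NULL, NULL); (NULL, NULL, NULL, NULL)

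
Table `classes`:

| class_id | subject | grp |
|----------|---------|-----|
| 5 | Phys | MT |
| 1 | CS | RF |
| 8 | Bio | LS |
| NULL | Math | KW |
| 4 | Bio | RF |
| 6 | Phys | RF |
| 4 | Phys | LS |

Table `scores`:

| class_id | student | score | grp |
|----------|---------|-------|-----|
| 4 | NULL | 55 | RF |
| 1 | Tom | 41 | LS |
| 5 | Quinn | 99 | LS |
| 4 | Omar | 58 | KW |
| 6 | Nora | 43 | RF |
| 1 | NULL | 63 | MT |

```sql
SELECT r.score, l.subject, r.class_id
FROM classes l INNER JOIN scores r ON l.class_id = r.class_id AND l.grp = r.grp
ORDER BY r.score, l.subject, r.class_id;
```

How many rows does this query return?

2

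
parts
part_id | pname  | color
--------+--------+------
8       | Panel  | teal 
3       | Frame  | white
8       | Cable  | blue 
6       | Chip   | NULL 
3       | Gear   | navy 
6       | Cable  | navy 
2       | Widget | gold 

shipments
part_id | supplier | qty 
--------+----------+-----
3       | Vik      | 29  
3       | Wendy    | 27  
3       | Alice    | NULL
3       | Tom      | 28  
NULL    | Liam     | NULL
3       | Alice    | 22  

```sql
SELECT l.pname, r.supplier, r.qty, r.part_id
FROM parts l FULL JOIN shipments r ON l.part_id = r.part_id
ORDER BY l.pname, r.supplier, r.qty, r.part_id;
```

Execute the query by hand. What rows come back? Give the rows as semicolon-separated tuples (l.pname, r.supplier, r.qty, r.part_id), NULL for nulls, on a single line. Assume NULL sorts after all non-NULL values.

(Cable, NULL, NULL, NULL); (Cable, NULL, NULL, NULL); (Chip, NULL, NULL, NULL); (Frame, Alice, 22, 3); (Frame, Alice, NULL, 3); (Frame, Tom, 28, 3); (Frame, Vik, 29, 3); (Frame, Wendy, 27, 3); (Gear, Alice, 22, 3); (Gear, Alice, NULL, 3); (Gear, Tom, 28, 3); (Gear, Vik, 29, 3); (Gear, Wendy, 27, 3); (Panel, NULL, NULL, NULL); (Widget, NULL, NULL, NULL); (NULL, Liam, NULL, NULL)

FULL OUTER JOIN keeps every row from both sides; unmatched rows get NULL for the other side's columns.
Matching on l.part_id = r.part_id. A NULL in a compared column never satisfies the condition.
- l row (part_id=8): no match → kept, r columns NULL.
- l row (part_id=3): matches 5 r row(s) → 5 output row(s).
- l row (part_id=8): no match → kept, r columns NULL.
- l row (part_id=6): no match → kept, r columns NULL.
- l row (part_id=3): matches 5 r row(s) → 5 output row(s).
- l row (part_id=6): no match → kept, r columns NULL.
- l row (part_id=2): no match → kept, r columns NULL.
- plus 1 unmatched r row(s), each kept with NULL l columns.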